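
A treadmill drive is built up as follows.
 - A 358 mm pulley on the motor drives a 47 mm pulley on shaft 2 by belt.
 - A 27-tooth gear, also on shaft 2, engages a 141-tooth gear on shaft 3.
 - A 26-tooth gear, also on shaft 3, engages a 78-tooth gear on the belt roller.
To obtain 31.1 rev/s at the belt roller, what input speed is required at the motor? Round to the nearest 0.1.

64.0 rev/s

Overall ratio R = 0.13128 × 5.2222 × 3 = 2.0568.
Required input speed = output speed × R = 31.1 × 2.0568 = 63.966 rev/s.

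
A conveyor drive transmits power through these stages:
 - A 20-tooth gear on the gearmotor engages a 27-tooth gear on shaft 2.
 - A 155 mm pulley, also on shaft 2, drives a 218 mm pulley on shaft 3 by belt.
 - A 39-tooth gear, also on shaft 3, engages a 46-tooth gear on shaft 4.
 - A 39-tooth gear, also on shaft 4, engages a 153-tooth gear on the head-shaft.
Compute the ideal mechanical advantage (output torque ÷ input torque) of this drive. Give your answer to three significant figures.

Each stage contributes driven/driver: gear mesh 27/20 = 1.35, belt 218/155 = 1.4065, gear mesh 46/39 = 1.1795, gear mesh 153/39 = 3.9231.
Overall: 1.35 × 1.4065 × 1.1795 × 3.9231 = 8.7857.

8.79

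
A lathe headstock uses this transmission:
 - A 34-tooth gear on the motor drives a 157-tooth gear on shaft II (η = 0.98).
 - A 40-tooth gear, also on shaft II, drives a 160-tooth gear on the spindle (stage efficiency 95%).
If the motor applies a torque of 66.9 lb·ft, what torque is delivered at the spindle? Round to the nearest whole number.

1150 lb·ft

After the gear mesh (157/34): 66.9 × 4.6176 × 0.98 = 302.74 lb·ft
After the gear mesh (160/40): 302.74 × 4 × 0.95 = 1150.4 lb·ft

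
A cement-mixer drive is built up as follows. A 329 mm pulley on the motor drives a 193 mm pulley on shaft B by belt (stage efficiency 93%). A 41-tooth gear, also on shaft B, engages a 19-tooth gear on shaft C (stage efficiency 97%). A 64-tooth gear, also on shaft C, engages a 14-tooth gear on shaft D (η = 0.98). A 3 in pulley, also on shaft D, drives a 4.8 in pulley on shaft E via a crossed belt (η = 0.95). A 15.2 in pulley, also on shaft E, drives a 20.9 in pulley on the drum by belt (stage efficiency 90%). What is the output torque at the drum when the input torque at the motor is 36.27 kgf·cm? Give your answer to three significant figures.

Belt: ratio = 193/329 = 0.58663; torque at shaft B = 36.27 × 0.58663 × 0.93 = 19.788 kgf·cm.
Gear mesh: ratio = 19/41 = 0.46341; torque at shaft C = 19.788 × 0.46341 × 0.97 = 8.8947 kgf·cm.
Gear mesh: ratio = 14/64 = 0.21875; torque at shaft D = 8.8947 × 0.21875 × 0.98 = 1.9068 kgf·cm.
Belt: ratio = 4.8/3 = 1.6; torque at shaft E = 1.9068 × 1.6 × 0.95 = 2.8984 kgf·cm.
Belt: ratio = 20.9/15.2 = 1.375; torque at the drum = 2.8984 × 1.375 × 0.90 = 3.5867 kgf·cm.

3.59 kgf·cm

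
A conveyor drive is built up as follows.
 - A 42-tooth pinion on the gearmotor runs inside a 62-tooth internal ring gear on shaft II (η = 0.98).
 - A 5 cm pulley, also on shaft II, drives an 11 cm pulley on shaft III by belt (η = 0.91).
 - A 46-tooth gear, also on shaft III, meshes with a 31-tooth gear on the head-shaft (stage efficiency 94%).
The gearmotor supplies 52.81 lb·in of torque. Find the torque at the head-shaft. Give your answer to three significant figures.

96.9 lb·in

After the internal gear (62/42): 52.81 × 1.4762 × 0.98 = 76.398 lb·in
After the belt (11/5): 76.398 × 2.2 × 0.91 = 152.95 lb·in
After the gear mesh (31/46): 152.95 × 0.67391 × 0.94 = 96.89 lb·in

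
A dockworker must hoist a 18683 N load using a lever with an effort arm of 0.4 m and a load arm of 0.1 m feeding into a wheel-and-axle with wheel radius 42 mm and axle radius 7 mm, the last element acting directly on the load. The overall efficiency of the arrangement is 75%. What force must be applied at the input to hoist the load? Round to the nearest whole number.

1038 N

Lever MA = effort arm / load arm = 0.4/0.1 = 4.
Wheel-and-axle MA = R/r = 42/7 = 6.
Combined ideal MA = 4 × 6 = 24.
Actual MA = 24 × 0.75 = 18.
Effort = load / actual MA = 18683 / 18 = 1037.9 N.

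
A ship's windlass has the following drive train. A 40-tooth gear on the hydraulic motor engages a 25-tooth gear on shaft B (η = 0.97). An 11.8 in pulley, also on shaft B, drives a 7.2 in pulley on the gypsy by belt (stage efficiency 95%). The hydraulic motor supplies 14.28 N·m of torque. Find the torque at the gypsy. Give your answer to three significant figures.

After the gear mesh (25/40): 14.28 × 0.625 × 0.97 = 8.6572 N·m
After the belt (7.2/11.8): 8.6572 × 0.61017 × 0.95 = 5.0183 N·m

5.02 N·m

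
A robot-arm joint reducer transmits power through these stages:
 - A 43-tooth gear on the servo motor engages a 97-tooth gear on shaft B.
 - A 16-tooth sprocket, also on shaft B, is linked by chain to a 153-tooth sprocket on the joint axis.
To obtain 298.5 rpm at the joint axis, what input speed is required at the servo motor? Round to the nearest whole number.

6439 rpm

Overall ratio R = 2.2558 × 9.5625 = 21.571.
Required input speed = output speed × R = 298.5 × 21.571 = 6439 rpm.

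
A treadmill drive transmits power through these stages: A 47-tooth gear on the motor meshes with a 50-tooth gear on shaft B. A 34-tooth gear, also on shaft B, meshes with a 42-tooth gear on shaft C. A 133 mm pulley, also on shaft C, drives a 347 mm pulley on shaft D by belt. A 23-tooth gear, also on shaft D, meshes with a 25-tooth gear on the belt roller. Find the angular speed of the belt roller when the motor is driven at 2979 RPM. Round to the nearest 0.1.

the motor → shaft B (gear mesh, 50/47): 2979 ÷ 1.0638 = 2800.3 RPM
shaft B → shaft C (gear mesh, 42/34): 2800.3 ÷ 1.2353 = 2266.9 RPM
shaft C → shaft D (belt, 347/133): 2266.9 ÷ 2.609 = 868.86 RPM
shaft D → the belt roller (gear mesh, 25/23): 868.86 ÷ 1.087 = 799.35 RPM

799.4 RPM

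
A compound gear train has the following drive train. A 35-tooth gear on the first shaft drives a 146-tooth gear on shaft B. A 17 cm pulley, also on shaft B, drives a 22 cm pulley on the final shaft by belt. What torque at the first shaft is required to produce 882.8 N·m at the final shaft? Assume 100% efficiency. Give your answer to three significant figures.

164 N·m

Overall ratio R = 4.1714 × 1.2941 = 5.3983.
Input torque = output torque / R = 882.8 / 5.3983 = 163.53 N·m.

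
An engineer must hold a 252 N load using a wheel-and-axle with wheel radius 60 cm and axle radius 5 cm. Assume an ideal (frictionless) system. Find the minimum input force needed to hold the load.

21 N

Wheel-and-axle MA = R/r = 60/5 = 12.
Effort = load / MA = 252 / 12 = 21 N.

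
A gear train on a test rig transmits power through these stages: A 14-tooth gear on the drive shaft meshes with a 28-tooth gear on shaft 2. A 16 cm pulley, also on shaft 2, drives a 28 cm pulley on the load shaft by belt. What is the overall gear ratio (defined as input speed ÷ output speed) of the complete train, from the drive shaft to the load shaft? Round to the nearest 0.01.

Each stage contributes driven/driver: gear mesh 28/14 = 2, belt 28/16 = 1.75.
Overall: 2 × 1.75 = 3.5.

3.50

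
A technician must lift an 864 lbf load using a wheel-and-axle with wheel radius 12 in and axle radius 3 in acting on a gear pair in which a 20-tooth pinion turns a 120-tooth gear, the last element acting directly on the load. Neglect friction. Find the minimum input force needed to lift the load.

36 lbf

Wheel-and-axle MA = R/r = 12/3 = 4.
Gear pair MA = 120/20 = 6.
Combined ideal MA = 4 × 6 = 24.
Effort = load / MA = 864 / 24 = 36 lbf.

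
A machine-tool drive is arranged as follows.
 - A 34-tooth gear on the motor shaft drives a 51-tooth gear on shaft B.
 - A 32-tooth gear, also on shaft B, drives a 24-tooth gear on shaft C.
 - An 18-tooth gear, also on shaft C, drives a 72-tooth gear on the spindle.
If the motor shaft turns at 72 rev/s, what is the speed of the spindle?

gear mesh 51/34 = 1.5 → 72/1.5 = 48 rev/s
gear mesh 24/32 = 0.75 → 48/0.75 = 64 rev/s
gear mesh 72/18 = 4 → 64/4 = 16 rev/s

16 rev/s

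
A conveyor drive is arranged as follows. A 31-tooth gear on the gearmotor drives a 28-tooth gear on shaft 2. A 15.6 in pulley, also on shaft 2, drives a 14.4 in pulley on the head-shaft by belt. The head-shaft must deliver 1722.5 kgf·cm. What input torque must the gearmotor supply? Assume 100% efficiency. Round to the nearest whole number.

Overall ratio R = 0.90323 × 0.92308 = 0.83375.
Input torque = output torque / R = 1722.5 / 0.83375 = 2066 kgf·cm.

2066 kgf·cm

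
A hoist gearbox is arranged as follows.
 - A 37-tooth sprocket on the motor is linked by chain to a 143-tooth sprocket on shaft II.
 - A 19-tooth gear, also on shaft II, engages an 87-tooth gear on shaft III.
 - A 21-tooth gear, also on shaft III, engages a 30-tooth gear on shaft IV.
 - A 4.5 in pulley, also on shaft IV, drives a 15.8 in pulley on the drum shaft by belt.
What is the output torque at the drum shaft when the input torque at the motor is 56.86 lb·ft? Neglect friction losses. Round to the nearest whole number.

Chain: ratio = 143/37 = 3.8649; torque at shaft II = 56.86 × 3.8649 = 219.76 lb·ft.
Gear mesh: ratio = 87/19 = 4.5789; torque at shaft III = 219.76 × 4.5789 = 1006.3 lb·ft.
Gear mesh: ratio = 30/21 = 1.4286; torque at shaft IV = 1006.3 × 1.4286 = 1437.5 lb·ft.
Belt: ratio = 15.8/4.5 = 3.5111; torque at the drum shaft = 1437.5 × 3.5111 = 5047.2 lb·ft.

5047 lb·ft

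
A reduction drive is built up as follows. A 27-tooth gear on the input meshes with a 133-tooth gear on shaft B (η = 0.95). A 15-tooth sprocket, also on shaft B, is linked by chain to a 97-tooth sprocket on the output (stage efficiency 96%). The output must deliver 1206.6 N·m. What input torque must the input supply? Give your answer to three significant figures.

41.5 N·m

Overall ratio R = 4.9259 × 6.4667 = 31.854; overall efficiency η = 0.95 × 0.96 = 0.9120.
Input torque = output torque / (R × η) = 1206.6 / (31.854 × 0.9120) = 41.534 N·m.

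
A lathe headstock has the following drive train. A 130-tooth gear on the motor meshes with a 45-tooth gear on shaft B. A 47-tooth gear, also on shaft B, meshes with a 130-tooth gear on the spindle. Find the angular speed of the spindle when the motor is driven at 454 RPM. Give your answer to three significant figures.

gear mesh 45/130 = 0.34615 → 454/0.34615 = 1311.6 RPM
gear mesh 130/47 = 2.766 → 1311.6/2.766 = 474.18 RPM

474 RPM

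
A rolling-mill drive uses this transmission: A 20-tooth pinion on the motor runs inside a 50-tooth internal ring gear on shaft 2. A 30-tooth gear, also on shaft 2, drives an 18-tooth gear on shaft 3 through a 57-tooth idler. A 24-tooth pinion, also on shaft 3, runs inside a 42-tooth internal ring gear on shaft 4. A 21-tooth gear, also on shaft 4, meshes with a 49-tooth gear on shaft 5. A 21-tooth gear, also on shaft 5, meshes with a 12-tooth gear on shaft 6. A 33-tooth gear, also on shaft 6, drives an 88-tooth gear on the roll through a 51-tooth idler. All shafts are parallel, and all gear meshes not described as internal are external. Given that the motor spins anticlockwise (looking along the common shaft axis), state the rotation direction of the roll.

the motor → shaft 2: internal mesh, same direction → CCW.
shaft 2 → shaft 3: driver → idler → driven is 2 external meshes, 2 reversals → CCW.
shaft 3 → shaft 4: internal mesh, same direction → CCW.
shaft 4 → shaft 5: external mesh, 1 reversal → CW.
shaft 5 → shaft 6: external mesh, 1 reversal → CCW.
shaft 6 → the roll: driver → idler → driven is 2 external meshes, 2 reversals → CCW.
6 reversals in total — an even number — so the roll turns the same way as the motor.

anticlockwise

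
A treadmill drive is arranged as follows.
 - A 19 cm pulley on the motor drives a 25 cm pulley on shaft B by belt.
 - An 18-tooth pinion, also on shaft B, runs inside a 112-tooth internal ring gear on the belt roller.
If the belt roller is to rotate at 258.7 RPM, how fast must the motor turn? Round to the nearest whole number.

Overall ratio R = 1.3158 × 6.2222 = 8.1871.
Required input speed = output speed × R = 258.7 × 8.1871 = 2118 RPM.

2118 RPM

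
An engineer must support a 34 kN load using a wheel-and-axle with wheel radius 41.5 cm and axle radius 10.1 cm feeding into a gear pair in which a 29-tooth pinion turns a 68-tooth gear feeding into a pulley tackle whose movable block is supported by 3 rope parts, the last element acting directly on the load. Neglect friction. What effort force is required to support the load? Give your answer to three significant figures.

Wheel-and-axle MA = R/r = 41.5/10.1 = 4.1089.
Gear pair MA = 68/29 = 2.3448.
Block-and-tackle MA = number of supporting rope parts = 3.
Combined ideal MA = 4.1089 × 2.3448 × 3 = 28.904.
Effort = load / MA = 34 / 28.904 = 1.1763 kN.

1.18 kN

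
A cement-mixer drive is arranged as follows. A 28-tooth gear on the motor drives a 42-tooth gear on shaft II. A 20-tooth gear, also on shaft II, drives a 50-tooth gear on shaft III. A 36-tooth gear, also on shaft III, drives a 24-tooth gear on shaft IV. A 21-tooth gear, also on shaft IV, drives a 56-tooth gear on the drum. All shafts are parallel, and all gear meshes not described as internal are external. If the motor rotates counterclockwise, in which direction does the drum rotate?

counterclockwise

the motor → shaft II: external mesh, 1 reversal → CW.
shaft II → shaft III: external mesh, 1 reversal → CCW.
shaft III → shaft IV: external mesh, 1 reversal → CW.
shaft IV → the drum: external mesh, 1 reversal → CCW.
4 reversals in total — an even number — so the drum turns the same way as the motor.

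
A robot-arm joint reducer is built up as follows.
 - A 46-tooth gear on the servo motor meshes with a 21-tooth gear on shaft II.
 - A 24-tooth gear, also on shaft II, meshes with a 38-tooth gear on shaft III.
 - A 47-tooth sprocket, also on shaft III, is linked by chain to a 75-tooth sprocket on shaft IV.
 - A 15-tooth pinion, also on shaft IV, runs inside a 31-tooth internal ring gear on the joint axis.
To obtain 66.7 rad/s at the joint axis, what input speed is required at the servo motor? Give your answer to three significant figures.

159 rad/s

Overall ratio R = 0.45652 × 1.5833 × 1.5957 × 2.0667 = 2.3838.
Required input speed = output speed × R = 66.7 × 2.3838 = 159 rad/s.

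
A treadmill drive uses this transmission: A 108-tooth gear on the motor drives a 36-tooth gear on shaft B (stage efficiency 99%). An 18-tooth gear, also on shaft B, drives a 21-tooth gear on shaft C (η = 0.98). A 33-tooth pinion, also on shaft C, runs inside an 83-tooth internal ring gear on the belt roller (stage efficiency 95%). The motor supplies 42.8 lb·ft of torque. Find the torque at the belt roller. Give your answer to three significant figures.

gear mesh 36/108 = 0.33333 → τ = 42.8·0.33333·0.99 = 14.124 lb·ft
gear mesh 21/18 = 1.1667 → τ = 14.124·1.1667·0.98 = 16.148 lb·ft
internal gear 83/33 = 2.5152 → τ = 16.148·2.5152·0.95 = 38.585 lb·ft

38.6 lb·ft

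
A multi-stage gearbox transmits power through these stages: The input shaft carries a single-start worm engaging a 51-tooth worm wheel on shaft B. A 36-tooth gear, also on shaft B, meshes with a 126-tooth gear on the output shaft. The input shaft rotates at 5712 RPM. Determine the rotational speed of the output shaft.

Worm: ratio = 51/1 = 51, so shaft B turns at 5712 / 51 = 112 RPM.
Gear mesh: ratio = 126/36 = 3.5, so the output shaft turns at 112 / 3.5 = 32 RPM.

32 RPM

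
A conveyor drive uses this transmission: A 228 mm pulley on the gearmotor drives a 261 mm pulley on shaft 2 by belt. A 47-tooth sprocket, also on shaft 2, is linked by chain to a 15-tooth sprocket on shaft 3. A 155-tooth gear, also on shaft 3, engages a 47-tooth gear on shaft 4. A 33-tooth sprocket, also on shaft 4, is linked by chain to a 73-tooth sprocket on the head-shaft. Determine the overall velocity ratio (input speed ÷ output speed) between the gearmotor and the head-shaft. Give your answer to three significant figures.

Each stage contributes driven/driver: belt 261/228 = 1.1447, chain 15/47 = 0.31915, gear mesh 47/155 = 0.30323, chain 73/33 = 2.2121.
Overall: 1.1447 × 0.31915 × 0.30323 × 2.2121 = 0.24506.

0.245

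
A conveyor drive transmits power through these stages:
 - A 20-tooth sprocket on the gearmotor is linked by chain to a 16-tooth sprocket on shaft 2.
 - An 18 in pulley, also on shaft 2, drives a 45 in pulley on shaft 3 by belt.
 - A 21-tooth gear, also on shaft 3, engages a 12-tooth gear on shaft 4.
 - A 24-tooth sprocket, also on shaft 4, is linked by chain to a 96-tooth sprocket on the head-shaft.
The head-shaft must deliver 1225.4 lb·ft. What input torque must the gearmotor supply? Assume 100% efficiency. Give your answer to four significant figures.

268.1 lb·ft

Overall ratio R = 0.8 × 2.5 × 0.57143 × 4 = 4.5714.
Input torque = output torque / R = 1225.4 / 4.5714 = 268.06 lb·ft.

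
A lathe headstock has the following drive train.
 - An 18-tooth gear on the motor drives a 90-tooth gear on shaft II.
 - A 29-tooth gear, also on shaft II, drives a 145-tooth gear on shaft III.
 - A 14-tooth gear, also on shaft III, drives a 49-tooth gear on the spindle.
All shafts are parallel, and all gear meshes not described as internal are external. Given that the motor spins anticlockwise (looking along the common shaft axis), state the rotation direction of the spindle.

clockwise

the motor → shaft II: external mesh, 1 reversal → CW.
shaft II → shaft III: external mesh, 1 reversal → CCW.
shaft III → the spindle: external mesh, 1 reversal → CW.
3 reversals in total — an odd number — so the spindle turns opposite to the motor.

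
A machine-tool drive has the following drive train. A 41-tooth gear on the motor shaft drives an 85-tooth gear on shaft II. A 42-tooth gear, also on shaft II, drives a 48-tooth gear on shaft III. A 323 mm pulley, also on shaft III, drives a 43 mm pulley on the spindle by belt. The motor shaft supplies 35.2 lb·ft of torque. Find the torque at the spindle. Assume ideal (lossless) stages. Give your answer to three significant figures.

11.1 lb·ft

Gear mesh: ratio = 85/41 = 2.0732; torque at shaft II = 35.2 × 2.0732 = 72.976 lb·ft.
Gear mesh: ratio = 48/42 = 1.1429; torque at shaft III = 72.976 × 1.1429 = 83.401 lb·ft.
Belt: ratio = 43/323 = 0.13313; torque at the spindle = 83.401 × 0.13313 = 11.103 lb·ft.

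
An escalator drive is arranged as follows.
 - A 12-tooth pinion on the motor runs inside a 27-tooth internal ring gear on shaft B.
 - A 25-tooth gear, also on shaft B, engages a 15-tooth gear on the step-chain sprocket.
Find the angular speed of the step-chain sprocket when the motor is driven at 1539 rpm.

1140 rpm

internal gear 27/12 = 2.25 → 1539/2.25 = 684 rpm
gear mesh 15/25 = 0.6 → 684/0.6 = 1140 rpm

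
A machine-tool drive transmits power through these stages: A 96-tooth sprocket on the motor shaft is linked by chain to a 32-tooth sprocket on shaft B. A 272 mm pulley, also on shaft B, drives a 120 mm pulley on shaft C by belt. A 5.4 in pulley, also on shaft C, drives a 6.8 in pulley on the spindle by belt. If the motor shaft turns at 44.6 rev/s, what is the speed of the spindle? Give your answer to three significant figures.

241 rev/s

Chain: ratio = 32/96 = 0.33333, so shaft B turns at 44.6 / 0.33333 = 133.8 rev/s.
Belt: ratio = 120/272 = 0.44118, so shaft C turns at 133.8 / 0.44118 = 303.28 rev/s.
Belt: ratio = 6.8/5.4 = 1.2593, so the spindle turns at 303.28 / 1.2593 = 240.84 rev/s.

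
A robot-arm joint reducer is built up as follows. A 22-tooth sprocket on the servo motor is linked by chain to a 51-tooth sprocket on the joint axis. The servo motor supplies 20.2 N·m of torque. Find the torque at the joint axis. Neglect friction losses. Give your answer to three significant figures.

chain 51/22 = 2.3182 → τ = 20.2·2.3182 = 46.827 N·m

46.8 N·m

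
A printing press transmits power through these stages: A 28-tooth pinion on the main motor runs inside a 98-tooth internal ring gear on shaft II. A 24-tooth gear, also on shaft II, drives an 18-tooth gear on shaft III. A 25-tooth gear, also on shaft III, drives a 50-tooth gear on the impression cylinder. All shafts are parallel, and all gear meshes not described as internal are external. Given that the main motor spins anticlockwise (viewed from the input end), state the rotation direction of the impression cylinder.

anticlockwise

the main motor → shaft II: internal mesh, same direction → CCW.
shaft II → shaft III: external mesh, 1 reversal → CW.
shaft III → the impression cylinder: external mesh, 1 reversal → CCW.
2 reversals in total — an even number — so the impression cylinder turns the same way as the main motor.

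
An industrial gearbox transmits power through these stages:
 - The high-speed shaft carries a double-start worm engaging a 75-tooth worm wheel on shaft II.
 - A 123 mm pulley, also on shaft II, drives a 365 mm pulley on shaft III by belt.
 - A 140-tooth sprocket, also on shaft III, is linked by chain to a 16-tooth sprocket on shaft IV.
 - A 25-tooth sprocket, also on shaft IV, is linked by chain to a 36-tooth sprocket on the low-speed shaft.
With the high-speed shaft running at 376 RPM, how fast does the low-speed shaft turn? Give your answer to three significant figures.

worm 75/2 = 37.5 → 376/37.5 = 10.027 RPM
belt 365/123 = 2.9675 → 10.027/2.9675 = 3.3788 RPM
chain 16/140 = 0.11429 → 3.3788/0.11429 = 29.565 RPM
chain 36/25 = 1.44 → 29.565/1.44 = 20.531 RPM

20.5 RPM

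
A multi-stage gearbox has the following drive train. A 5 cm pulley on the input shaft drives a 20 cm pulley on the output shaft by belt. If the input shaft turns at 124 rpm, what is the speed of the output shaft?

belt 20/5 = 4 → 124/4 = 31 rpm

31 rpm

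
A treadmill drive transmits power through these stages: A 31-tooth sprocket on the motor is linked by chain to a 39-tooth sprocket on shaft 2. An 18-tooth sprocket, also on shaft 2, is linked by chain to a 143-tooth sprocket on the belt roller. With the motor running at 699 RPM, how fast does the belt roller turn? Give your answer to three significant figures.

the motor → shaft 2 (chain, 39/31): 699 ÷ 1.2581 = 555.62 RPM
shaft 2 → the belt roller (chain, 143/18): 555.62 ÷ 7.9444 = 69.938 RPM

69.9 RPM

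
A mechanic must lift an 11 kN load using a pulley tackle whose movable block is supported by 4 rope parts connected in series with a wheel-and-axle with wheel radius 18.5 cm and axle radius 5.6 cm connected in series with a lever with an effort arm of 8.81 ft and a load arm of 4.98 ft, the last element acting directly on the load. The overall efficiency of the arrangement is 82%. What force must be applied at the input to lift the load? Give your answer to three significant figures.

Block-and-tackle MA = number of supporting rope parts = 4.
Wheel-and-axle MA = R/r = 18.5/5.6 = 3.3036.
Lever MA = effort arm / load arm = 8.81/4.98 = 1.7691.
Combined ideal MA = 4 × 3.3036 × 1.7691 = 23.377.
Actual MA = 23.377 × 0.82 = 19.169.
Effort = load / actual MA = 11 / 19.169 = 0.57384 kN.

0.574 kN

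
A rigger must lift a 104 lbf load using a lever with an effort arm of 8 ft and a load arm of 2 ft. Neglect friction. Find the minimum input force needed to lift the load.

26 lbf

Lever MA = effort arm / load arm = 8/2 = 4.
Effort = load / MA = 104 / 4 = 26 lbf.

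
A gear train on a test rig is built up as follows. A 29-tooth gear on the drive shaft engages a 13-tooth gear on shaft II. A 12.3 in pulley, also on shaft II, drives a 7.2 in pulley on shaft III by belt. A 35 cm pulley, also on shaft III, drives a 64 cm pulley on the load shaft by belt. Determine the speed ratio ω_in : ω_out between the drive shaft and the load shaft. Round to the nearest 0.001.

0.480

Each stage contributes driven/driver: gear mesh 13/29 = 0.44828, belt 7.2/12.3 = 0.58537, belt 64/35 = 1.8286.
Overall: 0.44828 × 0.58537 × 1.8286 = 0.47983.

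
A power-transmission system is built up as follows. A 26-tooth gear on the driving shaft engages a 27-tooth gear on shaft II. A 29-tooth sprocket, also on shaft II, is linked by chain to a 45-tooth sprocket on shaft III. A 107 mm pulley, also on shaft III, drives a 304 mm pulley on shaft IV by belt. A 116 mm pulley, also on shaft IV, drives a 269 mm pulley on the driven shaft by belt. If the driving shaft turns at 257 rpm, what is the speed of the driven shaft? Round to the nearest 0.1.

24.2 rpm

Gear mesh: ratio = 27/26 = 1.0385, so shaft II turns at 257 / 1.0385 = 247.48 rpm.
Chain: ratio = 45/29 = 1.5517, so shaft III turns at 247.48 / 1.5517 = 159.49 rpm.
Belt: ratio = 304/107 = 2.8411, so shaft IV turns at 159.49 / 2.8411 = 56.136 rpm.
Belt: ratio = 269/116 = 2.319, so the driven shaft turns at 56.136 / 2.319 = 24.207 rpm.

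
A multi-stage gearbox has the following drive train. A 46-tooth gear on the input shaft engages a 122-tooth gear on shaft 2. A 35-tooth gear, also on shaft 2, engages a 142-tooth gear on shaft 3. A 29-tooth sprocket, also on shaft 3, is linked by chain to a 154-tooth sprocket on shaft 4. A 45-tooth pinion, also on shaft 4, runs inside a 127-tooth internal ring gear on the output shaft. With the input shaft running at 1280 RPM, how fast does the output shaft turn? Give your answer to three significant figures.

7.94 RPM

Gear mesh: ratio = 122/46 = 2.6522, so shaft 2 turns at 1280 / 2.6522 = 482.62 RPM.
Gear mesh: ratio = 142/35 = 4.0571, so shaft 3 turns at 482.62 / 4.0571 = 118.96 RPM.
Chain: ratio = 154/29 = 5.3103, so shaft 4 turns at 118.96 / 5.3103 = 22.401 RPM.
Internal gear: ratio = 127/45 = 2.8222, so the output shaft turns at 22.401 / 2.8222 = 7.9373 RPM.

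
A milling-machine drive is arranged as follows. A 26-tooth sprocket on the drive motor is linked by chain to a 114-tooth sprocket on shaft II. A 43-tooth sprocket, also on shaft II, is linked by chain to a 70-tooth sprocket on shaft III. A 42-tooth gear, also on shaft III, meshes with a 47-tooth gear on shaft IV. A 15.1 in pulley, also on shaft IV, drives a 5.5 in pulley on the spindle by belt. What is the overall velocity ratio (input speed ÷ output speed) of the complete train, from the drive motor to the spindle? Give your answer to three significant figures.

Each stage contributes driven/driver: chain 114/26 = 4.3846, chain 70/43 = 1.6279, gear mesh 47/42 = 1.119, belt 5.5/15.1 = 0.36424.
Overall: 4.3846 × 1.6279 × 1.119 × 0.36424 = 2.9093.

2.91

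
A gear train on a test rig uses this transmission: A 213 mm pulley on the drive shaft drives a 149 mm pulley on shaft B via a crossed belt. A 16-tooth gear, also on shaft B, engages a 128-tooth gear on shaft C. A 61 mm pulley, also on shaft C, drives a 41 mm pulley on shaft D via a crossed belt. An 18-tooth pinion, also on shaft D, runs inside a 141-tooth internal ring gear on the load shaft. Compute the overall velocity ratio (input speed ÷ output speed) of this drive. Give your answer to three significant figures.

29.5

Each stage contributes driven/driver: belt 149/213 = 0.69953, gear mesh 128/16 = 8, belt 41/61 = 0.67213, internal gear 141/18 = 7.8333.
Overall: 0.69953 × 8 × 0.67213 × 7.8333 = 29.464.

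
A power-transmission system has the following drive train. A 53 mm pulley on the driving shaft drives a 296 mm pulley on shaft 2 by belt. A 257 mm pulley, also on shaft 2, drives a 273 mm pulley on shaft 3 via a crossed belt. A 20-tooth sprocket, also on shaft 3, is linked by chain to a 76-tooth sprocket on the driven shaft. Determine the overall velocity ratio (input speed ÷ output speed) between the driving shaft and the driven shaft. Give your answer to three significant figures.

22.5

Each stage contributes driven/driver: belt 296/53 = 5.5849, belt 273/257 = 1.0623, chain 76/20 = 3.8.
Overall: 5.5849 × 1.0623 × 3.8 = 22.544.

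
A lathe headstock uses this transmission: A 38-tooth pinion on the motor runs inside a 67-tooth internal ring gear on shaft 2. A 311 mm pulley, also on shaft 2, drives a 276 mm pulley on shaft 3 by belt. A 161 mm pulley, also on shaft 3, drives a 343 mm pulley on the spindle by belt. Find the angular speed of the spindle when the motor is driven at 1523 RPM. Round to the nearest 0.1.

456.9 RPM

the motor → shaft 2 (internal gear, 67/38): 1523 ÷ 1.7632 = 863.79 RPM
shaft 2 → shaft 3 (belt, 276/311): 863.79 ÷ 0.88746 = 973.33 RPM
shaft 3 → the spindle (belt, 343/161): 973.33 ÷ 2.1304 = 456.87 RPM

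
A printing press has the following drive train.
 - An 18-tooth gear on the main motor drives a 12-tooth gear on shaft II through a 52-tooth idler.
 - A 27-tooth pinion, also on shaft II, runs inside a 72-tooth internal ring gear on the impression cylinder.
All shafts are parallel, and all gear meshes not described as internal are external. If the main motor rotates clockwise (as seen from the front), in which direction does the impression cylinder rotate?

the main motor → shaft II: driver → idler → driven is 2 external meshes, 2 reversals → CW.
shaft II → the impression cylinder: internal mesh, same direction → CW.
2 reversals in total — an even number — so the impression cylinder turns the same way as the main motor.

clockwise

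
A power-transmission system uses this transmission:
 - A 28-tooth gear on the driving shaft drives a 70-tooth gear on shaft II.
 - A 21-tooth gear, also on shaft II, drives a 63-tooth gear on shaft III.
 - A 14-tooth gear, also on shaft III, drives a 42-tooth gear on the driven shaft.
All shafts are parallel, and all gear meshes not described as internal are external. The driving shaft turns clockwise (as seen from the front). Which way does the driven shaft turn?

the driving shaft → shaft II: external mesh, 1 reversal → CCW.
shaft II → shaft III: external mesh, 1 reversal → CW.
shaft III → the driven shaft: external mesh, 1 reversal → CCW.
3 reversals in total — an odd number — so the driven shaft turns opposite to the driving shaft.

counterclockwise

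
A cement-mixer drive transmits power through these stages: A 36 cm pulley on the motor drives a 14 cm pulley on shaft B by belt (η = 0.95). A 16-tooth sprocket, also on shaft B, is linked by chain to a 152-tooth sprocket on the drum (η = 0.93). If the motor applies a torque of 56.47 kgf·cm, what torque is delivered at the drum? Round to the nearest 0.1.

Belt: ratio = 14/36 = 0.38889; torque at shaft B = 56.47 × 0.38889 × 0.95 = 20.863 kgf·cm.
Chain: ratio = 152/16 = 9.5; torque at the drum = 20.863 × 9.5 × 0.93 = 184.32 kgf·cm.

184.3 kgf·cm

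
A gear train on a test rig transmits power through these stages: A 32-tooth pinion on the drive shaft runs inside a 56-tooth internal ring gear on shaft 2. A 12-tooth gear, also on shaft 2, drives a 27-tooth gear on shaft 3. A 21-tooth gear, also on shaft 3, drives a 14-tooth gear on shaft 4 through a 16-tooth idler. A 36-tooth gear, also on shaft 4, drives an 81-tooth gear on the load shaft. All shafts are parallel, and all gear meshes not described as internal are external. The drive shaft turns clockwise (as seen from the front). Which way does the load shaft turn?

the drive shaft → shaft 2: internal mesh, same direction → CW.
shaft 2 → shaft 3: external mesh, 1 reversal → CCW.
shaft 3 → shaft 4: driver → idler → driven is 2 external meshes, 2 reversals → CCW.
shaft 4 → the load shaft: external mesh, 1 reversal → CW.
4 reversals in total — an even number — so the load shaft turns the same way as the drive shaft.

clockwise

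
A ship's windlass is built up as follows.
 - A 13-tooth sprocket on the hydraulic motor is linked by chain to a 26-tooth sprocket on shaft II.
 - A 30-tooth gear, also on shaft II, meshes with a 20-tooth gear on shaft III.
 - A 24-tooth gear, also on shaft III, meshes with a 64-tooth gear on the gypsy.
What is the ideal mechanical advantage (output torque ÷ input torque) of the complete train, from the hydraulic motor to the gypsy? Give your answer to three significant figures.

3.56

Each stage contributes driven/driver: chain 26/13 = 2, gear mesh 20/30 = 0.66667, gear mesh 64/24 = 2.6667.
Overall: 2 × 0.66667 × 2.6667 = 3.5556.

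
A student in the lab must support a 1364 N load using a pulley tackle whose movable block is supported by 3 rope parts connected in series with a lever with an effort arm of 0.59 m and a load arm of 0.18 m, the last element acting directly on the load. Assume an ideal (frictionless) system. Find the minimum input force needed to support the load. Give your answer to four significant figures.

138.7 N

Block-and-tackle MA = number of supporting rope parts = 3.
Lever MA = effort arm / load arm = 0.59/0.18 = 3.2778.
Combined ideal MA = 3 × 3.2778 = 9.8333.
Effort = load / MA = 1364 / 9.8333 = 138.71 N.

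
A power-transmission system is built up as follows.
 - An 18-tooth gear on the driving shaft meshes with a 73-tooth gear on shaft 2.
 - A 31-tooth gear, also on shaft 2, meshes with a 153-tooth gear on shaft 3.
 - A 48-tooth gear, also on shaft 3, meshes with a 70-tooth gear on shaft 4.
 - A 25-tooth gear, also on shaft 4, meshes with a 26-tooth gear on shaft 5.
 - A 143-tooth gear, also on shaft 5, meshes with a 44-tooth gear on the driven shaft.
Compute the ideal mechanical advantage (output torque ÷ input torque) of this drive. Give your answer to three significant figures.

9.34

Each stage contributes driven/driver: gear mesh 73/18 = 4.0556, gear mesh 153/31 = 4.9355, gear mesh 70/48 = 1.4583, gear mesh 26/25 = 1.04, gear mesh 44/143 = 0.30769.
Overall: 4.0556 × 4.9355 × 1.4583 × 1.04 × 0.30769 = 9.3409.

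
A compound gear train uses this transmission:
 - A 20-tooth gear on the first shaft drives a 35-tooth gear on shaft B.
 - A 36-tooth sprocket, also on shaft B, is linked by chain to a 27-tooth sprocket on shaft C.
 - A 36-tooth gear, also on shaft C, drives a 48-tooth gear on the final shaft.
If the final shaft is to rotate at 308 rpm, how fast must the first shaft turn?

Overall ratio R = 1.75 × 0.75 × 1.3333 = 1.75.
Required input speed = output speed × R = 308 × 1.75 = 539 rpm.

539 rpm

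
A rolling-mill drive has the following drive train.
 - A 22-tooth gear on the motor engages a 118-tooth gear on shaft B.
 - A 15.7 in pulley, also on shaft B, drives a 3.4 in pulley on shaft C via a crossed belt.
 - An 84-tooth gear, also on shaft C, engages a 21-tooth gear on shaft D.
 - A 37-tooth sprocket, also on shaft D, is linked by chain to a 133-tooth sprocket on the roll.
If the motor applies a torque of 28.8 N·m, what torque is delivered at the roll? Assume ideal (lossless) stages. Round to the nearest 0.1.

After the gear mesh (118/22): 28.8 × 5.3636 = 154.47 N·m
After the belt (3.4/15.7): 154.47 × 0.21656 = 33.453 N·m
After the gear mesh (21/84): 33.453 × 0.25 = 8.3632 N·m
After the chain (133/37): 8.3632 × 3.5946 = 30.062 N·m

30.1 N·m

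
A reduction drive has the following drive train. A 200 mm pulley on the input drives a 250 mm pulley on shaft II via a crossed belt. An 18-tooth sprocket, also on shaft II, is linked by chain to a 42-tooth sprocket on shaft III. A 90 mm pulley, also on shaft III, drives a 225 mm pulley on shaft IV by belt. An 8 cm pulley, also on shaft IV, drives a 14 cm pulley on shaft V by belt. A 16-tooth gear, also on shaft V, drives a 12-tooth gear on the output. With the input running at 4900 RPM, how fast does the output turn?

512 RPM

Belt: ratio = 250/200 = 1.25, so shaft II turns at 4900 / 1.25 = 3920 RPM.
Chain: ratio = 42/18 = 2.3333, so shaft III turns at 3920 / 2.3333 = 1680 RPM.
Belt: ratio = 225/90 = 2.5, so shaft IV turns at 1680 / 2.5 = 672 RPM.
Belt: ratio = 14/8 = 1.75, so shaft V turns at 672 / 1.75 = 384 RPM.
Gear mesh: ratio = 12/16 = 0.75, so the output turns at 384 / 0.75 = 512 RPM.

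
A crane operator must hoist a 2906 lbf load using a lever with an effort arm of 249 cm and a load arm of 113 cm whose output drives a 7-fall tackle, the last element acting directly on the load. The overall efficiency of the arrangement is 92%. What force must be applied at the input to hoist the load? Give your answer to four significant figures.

204.8 lbf

Lever MA = effort arm / load arm = 249/113 = 2.2035.
Block-and-tackle MA = number of supporting rope parts = 7.
Combined ideal MA = 2.2035 × 7 = 15.425.
Actual MA = 15.425 × 0.92 = 14.191.
Effort = load / actual MA = 2906 / 14.191 = 204.78 lbf.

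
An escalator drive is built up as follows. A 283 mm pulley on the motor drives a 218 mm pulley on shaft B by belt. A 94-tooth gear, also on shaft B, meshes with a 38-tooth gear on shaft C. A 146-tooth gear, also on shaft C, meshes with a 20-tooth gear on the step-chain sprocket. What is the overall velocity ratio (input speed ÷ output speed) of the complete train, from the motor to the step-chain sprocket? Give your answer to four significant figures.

0.04266

Each stage contributes driven/driver: belt 218/283 = 0.77032, gear mesh 38/94 = 0.40426, gear mesh 20/146 = 0.13699.
Overall: 0.77032 × 0.40426 × 0.13699 = 0.042658.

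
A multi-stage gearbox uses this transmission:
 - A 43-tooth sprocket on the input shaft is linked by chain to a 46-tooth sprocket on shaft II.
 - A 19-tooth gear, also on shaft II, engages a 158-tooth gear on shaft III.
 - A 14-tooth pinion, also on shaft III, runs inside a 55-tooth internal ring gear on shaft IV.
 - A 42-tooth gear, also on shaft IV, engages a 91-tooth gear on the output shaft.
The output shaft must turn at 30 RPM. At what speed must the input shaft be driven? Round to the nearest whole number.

2272 RPM

Overall ratio R = 1.0698 × 8.3158 × 3.9286 × 2.1667 = 75.722.
Required input speed = output speed × R = 30 × 75.722 = 2271.6 RPM.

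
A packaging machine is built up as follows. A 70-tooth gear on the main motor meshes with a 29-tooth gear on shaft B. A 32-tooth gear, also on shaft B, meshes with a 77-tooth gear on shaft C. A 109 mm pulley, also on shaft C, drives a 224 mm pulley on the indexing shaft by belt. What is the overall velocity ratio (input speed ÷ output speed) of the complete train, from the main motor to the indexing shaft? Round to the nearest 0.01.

Each stage contributes driven/driver: gear mesh 29/70 = 0.41429, gear mesh 77/32 = 2.4062, belt 224/109 = 2.055.
Overall: 0.41429 × 2.4062 × 2.055 = 2.0486.

2.05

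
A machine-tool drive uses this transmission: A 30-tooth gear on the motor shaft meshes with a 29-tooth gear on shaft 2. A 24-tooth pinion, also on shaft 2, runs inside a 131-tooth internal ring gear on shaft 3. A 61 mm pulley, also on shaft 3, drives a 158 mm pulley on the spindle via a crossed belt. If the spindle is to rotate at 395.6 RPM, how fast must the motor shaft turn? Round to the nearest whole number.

Overall ratio R = 0.96667 × 5.4583 × 2.5902 = 13.667.
Required input speed = output speed × R = 395.6 × 13.667 = 5406.6 RPM.

5407 RPM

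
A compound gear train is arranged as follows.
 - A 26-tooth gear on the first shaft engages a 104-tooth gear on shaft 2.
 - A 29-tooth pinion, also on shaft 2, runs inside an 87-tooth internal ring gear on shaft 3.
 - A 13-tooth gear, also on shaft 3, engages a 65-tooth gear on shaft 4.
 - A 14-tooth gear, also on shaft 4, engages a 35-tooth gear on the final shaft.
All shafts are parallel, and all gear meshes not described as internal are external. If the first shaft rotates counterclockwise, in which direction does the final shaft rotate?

the first shaft → shaft 2: external mesh, 1 reversal → CW.
shaft 2 → shaft 3: internal mesh, same direction → CW.
shaft 3 → shaft 4: external mesh, 1 reversal → CCW.
shaft 4 → the final shaft: external mesh, 1 reversal → CW.
3 reversals in total — an odd number — so the final shaft turns opposite to the first shaft.

clockwise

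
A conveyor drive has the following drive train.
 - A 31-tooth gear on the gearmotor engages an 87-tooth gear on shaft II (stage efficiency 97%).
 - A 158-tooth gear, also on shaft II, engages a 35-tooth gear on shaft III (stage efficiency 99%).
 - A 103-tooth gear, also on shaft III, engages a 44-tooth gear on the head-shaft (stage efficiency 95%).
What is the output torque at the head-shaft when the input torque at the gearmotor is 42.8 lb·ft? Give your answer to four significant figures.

After the gear mesh (87/31): 42.8 × 2.8065 × 0.97 = 116.51 lb·ft
After the gear mesh (35/158): 116.51 × 0.22152 × 0.99 = 25.552 lb·ft
After the gear mesh (44/103): 25.552 × 0.42718 × 0.95 = 10.37 lb·ft

10.37 lb·ft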